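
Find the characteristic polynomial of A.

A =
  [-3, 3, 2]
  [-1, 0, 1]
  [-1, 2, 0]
x^3 + 3*x^2 + 3*x + 1

Expanding det(x·I − A) (e.g. by cofactor expansion or by noting that A is similar to its Jordan form J, which has the same characteristic polynomial as A) gives
  χ_A(x) = x^3 + 3*x^2 + 3*x + 1
which factors as (x + 1)^3. The eigenvalues (with algebraic multiplicities) are λ = -1 with multiplicity 3.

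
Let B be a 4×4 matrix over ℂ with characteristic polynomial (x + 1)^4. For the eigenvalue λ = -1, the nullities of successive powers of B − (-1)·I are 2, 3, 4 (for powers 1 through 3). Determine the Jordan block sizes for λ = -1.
Block sizes for λ = -1: [3, 1]

From the dimensions of kernels of powers, the number of Jordan blocks of size at least j is d_j − d_{j−1} where d_j = dim ker(N^j) (with d_0 = 0). Computing the differences gives [2, 1, 1].
The number of blocks of size exactly k is (#blocks of size ≥ k) − (#blocks of size ≥ k + 1), so the partition is: 1 block(s) of size 1, 1 block(s) of size 3.
In nonincreasing order the block sizes are [3, 1].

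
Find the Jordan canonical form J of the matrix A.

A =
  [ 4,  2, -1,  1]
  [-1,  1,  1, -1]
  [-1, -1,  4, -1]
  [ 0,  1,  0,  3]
J_3(3) ⊕ J_1(3)

The characteristic polynomial is
  det(x·I − A) = x^4 - 12*x^3 + 54*x^2 - 108*x + 81 = (x - 3)^4

Eigenvalues and multiplicities (the geometric multiplicity of λ is n − rank(A − λI), which equals the number of Jordan blocks for λ):
  λ = 3: algebraic multiplicity = 4, geometric multiplicity = 2

Determining the block sizes for each eigenvalue:
  λ = 3: with am = 4 and gm = 2, the partition is not yet determined (e.g. several partitions of 4 into 2 parts exist). Let N = A − (3)·I. Computing rank(N^1) = 2, rank(N^2) = 1, rank(N^3) = 0; the number of blocks of size ≥ j is rank(N^{j−1}) − rank(N^j), giving [2, 1, 1]. So we have 1 block(s) of size 3, 1 block(s) of size 1 → block sizes [3, 1]

Assembling the blocks gives a Jordan form
J =
  [3, 1, 0, 0]
  [0, 3, 1, 0]
  [0, 0, 3, 0]
  [0, 0, 0, 3]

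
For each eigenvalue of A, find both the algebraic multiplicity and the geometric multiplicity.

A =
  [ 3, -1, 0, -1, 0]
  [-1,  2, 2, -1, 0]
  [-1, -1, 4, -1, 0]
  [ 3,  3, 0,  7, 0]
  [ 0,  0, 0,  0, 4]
λ = 4: alg = 5, geom = 3

Step 1 — factor the characteristic polynomial to read off the algebraic multiplicities:
  χ_A(x) = (x - 4)^5

Step 2 — compute geometric multiplicities via the rank-nullity identity g(λ) = n − rank(A − λI):
  rank(A − (4)·I) = 2, so dim ker(A − (4)·I) = n − 2 = 3

Summary:
  λ = 4: algebraic multiplicity = 5, geometric multiplicity = 3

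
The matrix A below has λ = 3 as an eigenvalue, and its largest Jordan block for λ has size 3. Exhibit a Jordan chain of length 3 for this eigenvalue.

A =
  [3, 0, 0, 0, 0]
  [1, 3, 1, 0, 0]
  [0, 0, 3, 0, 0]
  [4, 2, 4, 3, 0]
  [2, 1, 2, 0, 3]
A Jordan chain for λ = 3 of length 3:
v_1 = (0, 0, 0, 2, 1)ᵀ
v_2 = (0, 1, 0, 4, 2)ᵀ
v_3 = (1, 0, 0, 0, 0)ᵀ

Let N = A − (3)·I. We want v_3 with N^3 v_3 = 0 but N^2 v_3 ≠ 0; then v_{j-1} := N · v_j for j = 3, …, 2.

Pick v_3 = (1, 0, 0, 0, 0)ᵀ.
Then v_2 = N · v_3 = (0, 1, 0, 4, 2)ᵀ.
Then v_1 = N · v_2 = (0, 0, 0, 2, 1)ᵀ.

Sanity check: (A − (3)·I) v_1 = (0, 0, 0, 0, 0)ᵀ = 0. ✓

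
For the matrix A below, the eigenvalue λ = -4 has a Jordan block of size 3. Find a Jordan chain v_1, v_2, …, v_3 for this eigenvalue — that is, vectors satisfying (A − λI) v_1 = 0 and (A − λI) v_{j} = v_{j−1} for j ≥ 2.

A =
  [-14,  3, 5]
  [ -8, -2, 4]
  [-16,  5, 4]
A Jordan chain for λ = -4 of length 3:
v_1 = (-4, 0, -8)ᵀ
v_2 = (-10, -8, -16)ᵀ
v_3 = (1, 0, 0)ᵀ

Let N = A − (-4)·I. We want v_3 with N^3 v_3 = 0 but N^2 v_3 ≠ 0; then v_{j-1} := N · v_j for j = 3, …, 2.

Pick v_3 = (1, 0, 0)ᵀ.
Then v_2 = N · v_3 = (-10, -8, -16)ᵀ.
Then v_1 = N · v_2 = (-4, 0, -8)ᵀ.

Sanity check: (A − (-4)·I) v_1 = (0, 0, 0)ᵀ = 0. ✓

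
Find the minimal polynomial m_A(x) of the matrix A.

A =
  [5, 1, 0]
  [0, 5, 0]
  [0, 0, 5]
x^2 - 10*x + 25

The characteristic polynomial is χ_A(x) = (x - 5)^3, so the eigenvalues are known. The minimal polynomial is
  m_A(x) = Π_λ (x − λ)^{k_λ}
where k_λ is the size of the *largest* Jordan block for λ (equivalently, the smallest k with (A − λI)^k v = 0 for every generalised eigenvector v of λ).

  λ = 5: largest Jordan block has size 2, contributing (x − 5)^2

So m_A(x) = (x - 5)^2 = x^2 - 10*x + 25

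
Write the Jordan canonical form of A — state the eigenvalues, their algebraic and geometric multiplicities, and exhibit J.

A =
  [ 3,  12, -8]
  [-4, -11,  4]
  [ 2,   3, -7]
J_2(-5) ⊕ J_1(-5)

The characteristic polynomial is
  det(x·I − A) = x^3 + 15*x^2 + 75*x + 125 = (x + 5)^3

Eigenvalues and multiplicities (the geometric multiplicity of λ is n − rank(A − λI), which equals the number of Jordan blocks for λ):
  λ = -5: algebraic multiplicity = 3, geometric multiplicity = 2

Determining the block sizes for each eigenvalue:
  λ = -5: 2 blocks summing to 3 forces exactly one block of size 2 and the rest size 1 → block sizes [2, 1]

Assembling the blocks gives a Jordan form
J =
  [-5,  1,  0]
  [ 0, -5,  0]
  [ 0,  0, -5]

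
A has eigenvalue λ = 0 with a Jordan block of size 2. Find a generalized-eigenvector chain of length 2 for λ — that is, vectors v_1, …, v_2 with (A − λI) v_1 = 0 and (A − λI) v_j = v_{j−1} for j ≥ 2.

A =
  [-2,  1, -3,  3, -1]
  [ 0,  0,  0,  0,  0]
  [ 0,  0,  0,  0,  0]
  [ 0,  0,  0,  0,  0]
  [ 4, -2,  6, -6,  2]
A Jordan chain for λ = 0 of length 2:
v_1 = (-2, 0, 0, 0, 4)ᵀ
v_2 = (1, 0, 0, 0, 0)ᵀ

Let N = A − (0)·I. We want v_2 with N^2 v_2 = 0 but N^1 v_2 ≠ 0; then v_{j-1} := N · v_j for j = 2, …, 2.

Pick v_2 = (1, 0, 0, 0, 0)ᵀ.
Then v_1 = N · v_2 = (-2, 0, 0, 0, 4)ᵀ.

Sanity check: (A − (0)·I) v_1 = (0, 0, 0, 0, 0)ᵀ = 0. ✓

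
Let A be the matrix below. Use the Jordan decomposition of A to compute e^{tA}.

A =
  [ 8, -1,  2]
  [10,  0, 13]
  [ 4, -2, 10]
e^{tA} =
  [t^2*exp(6*t) + 2*t*exp(6*t) + exp(6*t), -t*exp(6*t), -t^2*exp(6*t)/2 + 2*t*exp(6*t)]
  [6*t^2*exp(6*t) + 10*t*exp(6*t), -6*t*exp(6*t) + exp(6*t), -3*t^2*exp(6*t) + 13*t*exp(6*t)]
  [2*t^2*exp(6*t) + 4*t*exp(6*t), -2*t*exp(6*t), -t^2*exp(6*t) + 4*t*exp(6*t) + exp(6*t)]

Strategy: write A = P · J · P⁻¹ where J is a Jordan canonical form, so e^{tA} = P · e^{tJ} · P⁻¹, and e^{tJ} can be computed block-by-block.

A has Jordan form
J =
  [6, 1, 0]
  [0, 6, 1]
  [0, 0, 6]
(up to reordering of blocks).

Per-block formulas:
  For a 3×3 Jordan block J_3(6): exp(t · J_3(6)) = e^(6t)·(I + t·N + (t^2/2)·N^2), where N is the 3×3 nilpotent shift.

After assembling e^{tJ} and conjugating by P, we get:

e^{tA} =
  [t^2*exp(6*t) + 2*t*exp(6*t) + exp(6*t), -t*exp(6*t), -t^2*exp(6*t)/2 + 2*t*exp(6*t)]
  [6*t^2*exp(6*t) + 10*t*exp(6*t), -6*t*exp(6*t) + exp(6*t), -3*t^2*exp(6*t) + 13*t*exp(6*t)]
  [2*t^2*exp(6*t) + 4*t*exp(6*t), -2*t*exp(6*t), -t^2*exp(6*t) + 4*t*exp(6*t) + exp(6*t)]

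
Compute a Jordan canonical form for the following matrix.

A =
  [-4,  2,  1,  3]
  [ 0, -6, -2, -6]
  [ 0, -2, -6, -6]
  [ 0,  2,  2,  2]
J_2(-4) ⊕ J_1(-4) ⊕ J_1(-2)

The characteristic polynomial is
  det(x·I − A) = x^4 + 14*x^3 + 72*x^2 + 160*x + 128 = (x + 2)*(x + 4)^3

Eigenvalues and multiplicities (the geometric multiplicity of λ is n − rank(A − λI), which equals the number of Jordan blocks for λ):
  λ = -4: algebraic multiplicity = 3, geometric multiplicity = 2
  λ = -2: algebraic multiplicity = 1, geometric multiplicity = 1

Determining the block sizes for each eigenvalue:
  λ = -4: 2 blocks summing to 3 forces exactly one block of size 2 and the rest size 1 → block sizes [2, 1]
  λ = -2: one block (gm = 1), so the single block has size am = 1 → block sizes [1]

Assembling the blocks gives a Jordan form
J =
  [-4,  1,  0,  0]
  [ 0, -4,  0,  0]
  [ 0,  0, -4,  0]
  [ 0,  0,  0, -2]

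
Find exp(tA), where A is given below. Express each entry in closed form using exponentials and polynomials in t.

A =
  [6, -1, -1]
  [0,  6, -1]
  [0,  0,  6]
e^{tA} =
  [exp(6*t), -t*exp(6*t), t^2*exp(6*t)/2 - t*exp(6*t)]
  [0, exp(6*t), -t*exp(6*t)]
  [0, 0, exp(6*t)]

Strategy: write A = P · J · P⁻¹ where J is a Jordan canonical form, so e^{tA} = P · e^{tJ} · P⁻¹, and e^{tJ} can be computed block-by-block.

A has Jordan form
J =
  [6, 1, 0]
  [0, 6, 1]
  [0, 0, 6]
(up to reordering of blocks).

Per-block formulas:
  For a 3×3 Jordan block J_3(6): exp(t · J_3(6)) = e^(6t)·(I + t·N + (t^2/2)·N^2), where N is the 3×3 nilpotent shift.

After assembling e^{tJ} and conjugating by P, we get:

e^{tA} =
  [exp(6*t), -t*exp(6*t), t^2*exp(6*t)/2 - t*exp(6*t)]
  [0, exp(6*t), -t*exp(6*t)]
  [0, 0, exp(6*t)]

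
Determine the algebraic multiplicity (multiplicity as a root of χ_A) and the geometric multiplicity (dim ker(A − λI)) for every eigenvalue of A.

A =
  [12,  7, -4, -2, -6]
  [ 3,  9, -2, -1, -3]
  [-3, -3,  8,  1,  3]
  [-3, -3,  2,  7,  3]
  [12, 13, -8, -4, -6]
λ = 6: alg = 5, geom = 3

Step 1 — factor the characteristic polynomial to read off the algebraic multiplicities:
  χ_A(x) = (x - 6)^5

Step 2 — compute geometric multiplicities via the rank-nullity identity g(λ) = n − rank(A − λI):
  rank(A − (6)·I) = 2, so dim ker(A − (6)·I) = n − 2 = 3

Summary:
  λ = 6: algebraic multiplicity = 5, geometric multiplicity = 3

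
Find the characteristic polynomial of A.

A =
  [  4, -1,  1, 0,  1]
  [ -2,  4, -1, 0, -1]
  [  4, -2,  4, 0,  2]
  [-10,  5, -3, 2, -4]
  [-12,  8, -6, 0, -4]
x^5 - 10*x^4 + 40*x^3 - 80*x^2 + 80*x - 32

Expanding det(x·I − A) (e.g. by cofactor expansion or by noting that A is similar to its Jordan form J, which has the same characteristic polynomial as A) gives
  χ_A(x) = x^5 - 10*x^4 + 40*x^3 - 80*x^2 + 80*x - 32
which factors as (x - 2)^5. The eigenvalues (with algebraic multiplicities) are λ = 2 with multiplicity 5.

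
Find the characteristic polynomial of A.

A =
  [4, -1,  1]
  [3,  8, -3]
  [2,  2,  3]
x^3 - 15*x^2 + 75*x - 125

Expanding det(x·I − A) (e.g. by cofactor expansion or by noting that A is similar to its Jordan form J, which has the same characteristic polynomial as A) gives
  χ_A(x) = x^3 - 15*x^2 + 75*x - 125
which factors as (x - 5)^3. The eigenvalues (with algebraic multiplicities) are λ = 5 with multiplicity 3.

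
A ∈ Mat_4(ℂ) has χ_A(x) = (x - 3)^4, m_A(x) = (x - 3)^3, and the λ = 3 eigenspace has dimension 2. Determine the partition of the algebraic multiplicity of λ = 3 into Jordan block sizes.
Block sizes for λ = 3: [3, 1]

Step 1 — from the characteristic polynomial, algebraic multiplicity of λ = 3 is 4. From dim ker(A − (3)·I) = 2, there are exactly 2 Jordan blocks for λ = 3.
Step 2 — from the minimal polynomial, the factor (x − 3)^3 tells us the largest block for λ = 3 has size 3.
Step 3 — with total size 4, 2 blocks, and largest block 3, the block sizes (in nonincreasing order) are [3, 1].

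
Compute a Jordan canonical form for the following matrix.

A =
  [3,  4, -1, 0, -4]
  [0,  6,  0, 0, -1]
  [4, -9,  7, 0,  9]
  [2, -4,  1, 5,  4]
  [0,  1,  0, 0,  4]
J_3(5) ⊕ J_1(5) ⊕ J_1(5)

The characteristic polynomial is
  det(x·I − A) = x^5 - 25*x^4 + 250*x^3 - 1250*x^2 + 3125*x - 3125 = (x - 5)^5

Eigenvalues and multiplicities (the geometric multiplicity of λ is n − rank(A − λI), which equals the number of Jordan blocks for λ):
  λ = 5: algebraic multiplicity = 5, geometric multiplicity = 3

Determining the block sizes for each eigenvalue:
  λ = 5: with am = 5 and gm = 3, the partition is not yet determined (e.g. several partitions of 5 into 3 parts exist). Let N = A − (5)·I. Computing rank(N^1) = 2, rank(N^2) = 1, rank(N^3) = 0; the number of blocks of size ≥ j is rank(N^{j−1}) − rank(N^j), giving [3, 1, 1]. So we have 1 block(s) of size 3, 2 block(s) of size 1 → block sizes [3, 1, 1]

Assembling the blocks gives a Jordan form
J =
  [5, 1, 0, 0, 0]
  [0, 5, 1, 0, 0]
  [0, 0, 5, 0, 0]
  [0, 0, 0, 5, 0]
  [0, 0, 0, 0, 5]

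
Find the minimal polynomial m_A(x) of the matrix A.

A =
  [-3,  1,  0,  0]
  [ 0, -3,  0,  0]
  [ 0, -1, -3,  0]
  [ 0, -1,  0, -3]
x^2 + 6*x + 9

The characteristic polynomial is χ_A(x) = (x + 3)^4, so the eigenvalues are known. The minimal polynomial is
  m_A(x) = Π_λ (x − λ)^{k_λ}
where k_λ is the size of the *largest* Jordan block for λ (equivalently, the smallest k with (A − λI)^k v = 0 for every generalised eigenvector v of λ).

  λ = -3: largest Jordan block has size 2, contributing (x + 3)^2

So m_A(x) = (x + 3)^2 = x^2 + 6*x + 9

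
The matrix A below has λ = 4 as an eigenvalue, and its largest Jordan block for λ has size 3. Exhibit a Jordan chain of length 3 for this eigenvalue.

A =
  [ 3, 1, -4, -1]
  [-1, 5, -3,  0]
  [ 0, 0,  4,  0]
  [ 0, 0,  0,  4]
A Jordan chain for λ = 4 of length 3:
v_1 = (1, 1, 0, 0)ᵀ
v_2 = (-4, -3, 0, 0)ᵀ
v_3 = (0, 0, 1, 0)ᵀ

Let N = A − (4)·I. We want v_3 with N^3 v_3 = 0 but N^2 v_3 ≠ 0; then v_{j-1} := N · v_j for j = 3, …, 2.

Pick v_3 = (0, 0, 1, 0)ᵀ.
Then v_2 = N · v_3 = (-4, -3, 0, 0)ᵀ.
Then v_1 = N · v_2 = (1, 1, 0, 0)ᵀ.

Sanity check: (A − (4)·I) v_1 = (0, 0, 0, 0)ᵀ = 0. ✓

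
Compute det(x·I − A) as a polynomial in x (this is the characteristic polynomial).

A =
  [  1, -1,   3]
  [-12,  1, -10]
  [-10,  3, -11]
x^3 + 9*x^2 + 27*x + 27

Expanding det(x·I − A) (e.g. by cofactor expansion or by noting that A is similar to its Jordan form J, which has the same characteristic polynomial as A) gives
  χ_A(x) = x^3 + 9*x^2 + 27*x + 27
which factors as (x + 3)^3. The eigenvalues (with algebraic multiplicities) are λ = -3 with multiplicity 3.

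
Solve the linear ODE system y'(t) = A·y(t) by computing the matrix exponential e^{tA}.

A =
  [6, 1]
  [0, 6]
e^{tA} =
  [exp(6*t), t*exp(6*t)]
  [0, exp(6*t)]

Strategy: write A = P · J · P⁻¹ where J is a Jordan canonical form, so e^{tA} = P · e^{tJ} · P⁻¹, and e^{tJ} can be computed block-by-block.

A has Jordan form
J =
  [6, 1]
  [0, 6]
(up to reordering of blocks).

Per-block formulas:
  For a 2×2 Jordan block J_2(6): exp(t · J_2(6)) = e^(6t)·(I + t·N), where N is the 2×2 nilpotent shift.

After assembling e^{tJ} and conjugating by P, we get:

e^{tA} =
  [exp(6*t), t*exp(6*t)]
  [0, exp(6*t)]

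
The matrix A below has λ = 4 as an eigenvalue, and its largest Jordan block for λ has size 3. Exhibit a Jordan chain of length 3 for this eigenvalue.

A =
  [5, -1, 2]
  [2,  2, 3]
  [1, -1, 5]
A Jordan chain for λ = 4 of length 3:
v_1 = (1, 1, 0)ᵀ
v_2 = (1, 2, 1)ᵀ
v_3 = (1, 0, 0)ᵀ

Let N = A − (4)·I. We want v_3 with N^3 v_3 = 0 but N^2 v_3 ≠ 0; then v_{j-1} := N · v_j for j = 3, …, 2.

Pick v_3 = (1, 0, 0)ᵀ.
Then v_2 = N · v_3 = (1, 2, 1)ᵀ.
Then v_1 = N · v_2 = (1, 1, 0)ᵀ.

Sanity check: (A − (4)·I) v_1 = (0, 0, 0)ᵀ = 0. ✓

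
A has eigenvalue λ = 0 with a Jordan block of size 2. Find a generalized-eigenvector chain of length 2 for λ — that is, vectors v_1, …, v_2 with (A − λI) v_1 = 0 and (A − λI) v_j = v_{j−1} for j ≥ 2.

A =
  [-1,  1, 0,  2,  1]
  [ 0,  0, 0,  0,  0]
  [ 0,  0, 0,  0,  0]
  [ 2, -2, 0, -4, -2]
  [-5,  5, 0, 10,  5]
A Jordan chain for λ = 0 of length 2:
v_1 = (-1, 0, 0, 2, -5)ᵀ
v_2 = (1, 0, 0, 0, 0)ᵀ

Let N = A − (0)·I. We want v_2 with N^2 v_2 = 0 but N^1 v_2 ≠ 0; then v_{j-1} := N · v_j for j = 2, …, 2.

Pick v_2 = (1, 0, 0, 0, 0)ᵀ.
Then v_1 = N · v_2 = (-1, 0, 0, 2, -5)ᵀ.

Sanity check: (A − (0)·I) v_1 = (0, 0, 0, 0, 0)ᵀ = 0. ✓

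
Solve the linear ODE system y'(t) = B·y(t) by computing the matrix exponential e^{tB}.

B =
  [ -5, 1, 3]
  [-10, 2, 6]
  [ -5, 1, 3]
e^{tB} =
  [1 - 5*t, t, 3*t]
  [-10*t, 2*t + 1, 6*t]
  [-5*t, t, 3*t + 1]

Strategy: write B = P · J · P⁻¹ where J is a Jordan canonical form, so e^{tB} = P · e^{tJ} · P⁻¹, and e^{tJ} can be computed block-by-block.

B has Jordan form
J =
  [0, 1, 0]
  [0, 0, 0]
  [0, 0, 0]
(up to reordering of blocks).

Per-block formulas:
  For a 1×1 block at λ = 0: exp(t · [0]) = [e^(0t)].
  For a 2×2 Jordan block J_2(0): exp(t · J_2(0)) = e^(0t)·(I + t·N), where N is the 2×2 nilpotent shift.

After assembling e^{tJ} and conjugating by P, we get:

e^{tB} =
  [1 - 5*t, t, 3*t]
  [-10*t, 2*t + 1, 6*t]
  [-5*t, t, 3*t + 1]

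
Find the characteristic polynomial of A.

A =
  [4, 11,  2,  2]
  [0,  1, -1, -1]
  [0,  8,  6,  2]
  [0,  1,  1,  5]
x^4 - 16*x^3 + 96*x^2 - 256*x + 256

Expanding det(x·I − A) (e.g. by cofactor expansion or by noting that A is similar to its Jordan form J, which has the same characteristic polynomial as A) gives
  χ_A(x) = x^4 - 16*x^3 + 96*x^2 - 256*x + 256
which factors as (x - 4)^4. The eigenvalues (with algebraic multiplicities) are λ = 4 with multiplicity 4.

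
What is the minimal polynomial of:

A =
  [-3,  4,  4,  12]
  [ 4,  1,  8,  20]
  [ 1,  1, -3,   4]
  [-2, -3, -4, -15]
x^2 + 10*x + 25

The characteristic polynomial is χ_A(x) = (x + 5)^4, so the eigenvalues are known. The minimal polynomial is
  m_A(x) = Π_λ (x − λ)^{k_λ}
where k_λ is the size of the *largest* Jordan block for λ (equivalently, the smallest k with (A − λI)^k v = 0 for every generalised eigenvector v of λ).

  λ = -5: largest Jordan block has size 2, contributing (x + 5)^2

So m_A(x) = (x + 5)^2 = x^2 + 10*x + 25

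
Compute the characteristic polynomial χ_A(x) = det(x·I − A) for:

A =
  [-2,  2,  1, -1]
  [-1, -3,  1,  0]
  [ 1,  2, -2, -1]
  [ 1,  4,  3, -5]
x^4 + 12*x^3 + 54*x^2 + 108*x + 81

Expanding det(x·I − A) (e.g. by cofactor expansion or by noting that A is similar to its Jordan form J, which has the same characteristic polynomial as A) gives
  χ_A(x) = x^4 + 12*x^3 + 54*x^2 + 108*x + 81
which factors as (x + 3)^4. The eigenvalues (with algebraic multiplicities) are λ = -3 with multiplicity 4.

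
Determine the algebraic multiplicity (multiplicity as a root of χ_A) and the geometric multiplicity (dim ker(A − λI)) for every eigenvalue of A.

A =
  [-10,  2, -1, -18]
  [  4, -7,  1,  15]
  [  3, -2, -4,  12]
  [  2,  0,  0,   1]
λ = -5: alg = 4, geom = 2

Step 1 — factor the characteristic polynomial to read off the algebraic multiplicities:
  χ_A(x) = (x + 5)^4

Step 2 — compute geometric multiplicities via the rank-nullity identity g(λ) = n − rank(A − λI):
  rank(A − (-5)·I) = 2, so dim ker(A − (-5)·I) = n − 2 = 2

Summary:
  λ = -5: algebraic multiplicity = 4, geometric multiplicity = 2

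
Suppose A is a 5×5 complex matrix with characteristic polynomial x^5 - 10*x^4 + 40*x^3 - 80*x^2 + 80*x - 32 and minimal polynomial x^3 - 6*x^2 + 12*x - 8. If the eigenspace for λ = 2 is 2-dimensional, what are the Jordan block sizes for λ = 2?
Block sizes for λ = 2: [3, 2]

Step 1 — from the characteristic polynomial, algebraic multiplicity of λ = 2 is 5. From dim ker(A − (2)·I) = 2, there are exactly 2 Jordan blocks for λ = 2.
Step 2 — from the minimal polynomial, the factor (x − 2)^3 tells us the largest block for λ = 2 has size 3.
Step 3 — with total size 5, 2 blocks, and largest block 3, the block sizes (in nonincreasing order) are [3, 2].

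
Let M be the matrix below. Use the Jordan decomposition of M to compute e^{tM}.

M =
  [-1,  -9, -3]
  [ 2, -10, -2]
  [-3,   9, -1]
e^{tM} =
  [3*t*exp(-4*t) + exp(-4*t), -9*t*exp(-4*t), -3*t*exp(-4*t)]
  [2*t*exp(-4*t), -6*t*exp(-4*t) + exp(-4*t), -2*t*exp(-4*t)]
  [-3*t*exp(-4*t), 9*t*exp(-4*t), 3*t*exp(-4*t) + exp(-4*t)]

Strategy: write M = P · J · P⁻¹ where J is a Jordan canonical form, so e^{tM} = P · e^{tJ} · P⁻¹, and e^{tJ} can be computed block-by-block.

M has Jordan form
J =
  [-4,  1,  0]
  [ 0, -4,  0]
  [ 0,  0, -4]
(up to reordering of blocks).

Per-block formulas:
  For a 2×2 Jordan block J_2(-4): exp(t · J_2(-4)) = e^(-4t)·(I + t·N), where N is the 2×2 nilpotent shift.
  For a 1×1 block at λ = -4: exp(t · [-4]) = [e^(-4t)].

After assembling e^{tJ} and conjugating by P, we get:

e^{tM} =
  [3*t*exp(-4*t) + exp(-4*t), -9*t*exp(-4*t), -3*t*exp(-4*t)]
  [2*t*exp(-4*t), -6*t*exp(-4*t) + exp(-4*t), -2*t*exp(-4*t)]
  [-3*t*exp(-4*t), 9*t*exp(-4*t), 3*t*exp(-4*t) + exp(-4*t)]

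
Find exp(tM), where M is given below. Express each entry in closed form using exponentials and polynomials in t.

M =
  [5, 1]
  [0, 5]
e^{tM} =
  [exp(5*t), t*exp(5*t)]
  [0, exp(5*t)]

Strategy: write M = P · J · P⁻¹ where J is a Jordan canonical form, so e^{tM} = P · e^{tJ} · P⁻¹, and e^{tJ} can be computed block-by-block.

M has Jordan form
J =
  [5, 1]
  [0, 5]
(up to reordering of blocks).

Per-block formulas:
  For a 2×2 Jordan block J_2(5): exp(t · J_2(5)) = e^(5t)·(I + t·N), where N is the 2×2 nilpotent shift.

After assembling e^{tJ} and conjugating by P, we get:

e^{tM} =
  [exp(5*t), t*exp(5*t)]
  [0, exp(5*t)]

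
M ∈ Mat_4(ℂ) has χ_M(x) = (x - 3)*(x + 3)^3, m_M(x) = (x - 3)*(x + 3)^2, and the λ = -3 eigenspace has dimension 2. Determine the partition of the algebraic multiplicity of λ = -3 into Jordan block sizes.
Block sizes for λ = -3: [2, 1]

Step 1 — from the characteristic polynomial, algebraic multiplicity of λ = -3 is 3. From dim ker(M − (-3)·I) = 2, there are exactly 2 Jordan blocks for λ = -3.
Step 2 — from the minimal polynomial, the factor (x + 3)^2 tells us the largest block for λ = -3 has size 2.
Step 3 — with total size 3, 2 blocks, and largest block 2, the block sizes (in nonincreasing order) are [2, 1].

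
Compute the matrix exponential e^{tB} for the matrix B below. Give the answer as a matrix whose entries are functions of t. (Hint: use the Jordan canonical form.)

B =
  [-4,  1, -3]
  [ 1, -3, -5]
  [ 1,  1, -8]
e^{tB} =
  [-t^2*exp(-5*t)/2 + t*exp(-5*t) + exp(-5*t), t*exp(-5*t), t^2*exp(-5*t)/2 - 3*t*exp(-5*t)]
  [-t^2*exp(-5*t) + t*exp(-5*t), 2*t*exp(-5*t) + exp(-5*t), t^2*exp(-5*t) - 5*t*exp(-5*t)]
  [-t^2*exp(-5*t)/2 + t*exp(-5*t), t*exp(-5*t), t^2*exp(-5*t)/2 - 3*t*exp(-5*t) + exp(-5*t)]

Strategy: write B = P · J · P⁻¹ where J is a Jordan canonical form, so e^{tB} = P · e^{tJ} · P⁻¹, and e^{tJ} can be computed block-by-block.

B has Jordan form
J =
  [-5,  1,  0]
  [ 0, -5,  1]
  [ 0,  0, -5]
(up to reordering of blocks).

Per-block formulas:
  For a 3×3 Jordan block J_3(-5): exp(t · J_3(-5)) = e^(-5t)·(I + t·N + (t^2/2)·N^2), where N is the 3×3 nilpotent shift.

After assembling e^{tJ} and conjugating by P, we get:

e^{tB} =
  [-t^2*exp(-5*t)/2 + t*exp(-5*t) + exp(-5*t), t*exp(-5*t), t^2*exp(-5*t)/2 - 3*t*exp(-5*t)]
  [-t^2*exp(-5*t) + t*exp(-5*t), 2*t*exp(-5*t) + exp(-5*t), t^2*exp(-5*t) - 5*t*exp(-5*t)]
  [-t^2*exp(-5*t)/2 + t*exp(-5*t), t*exp(-5*t), t^2*exp(-5*t)/2 - 3*t*exp(-5*t) + exp(-5*t)]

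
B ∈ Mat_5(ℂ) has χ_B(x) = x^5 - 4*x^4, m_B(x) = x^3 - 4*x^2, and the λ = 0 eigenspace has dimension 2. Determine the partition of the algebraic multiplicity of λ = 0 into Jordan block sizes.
Block sizes for λ = 0: [2, 2]

Step 1 — from the characteristic polynomial, algebraic multiplicity of λ = 0 is 4. From dim ker(B − (0)·I) = 2, there are exactly 2 Jordan blocks for λ = 0.
Step 2 — from the minimal polynomial, the factor (x − 0)^2 tells us the largest block for λ = 0 has size 2.
Step 3 — with total size 4, 2 blocks, and largest block 2, the block sizes (in nonincreasing order) are [2, 2].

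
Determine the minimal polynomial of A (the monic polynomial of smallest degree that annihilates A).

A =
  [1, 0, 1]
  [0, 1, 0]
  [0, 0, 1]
x^2 - 2*x + 1

The characteristic polynomial is χ_A(x) = (x - 1)^3, so the eigenvalues are known. The minimal polynomial is
  m_A(x) = Π_λ (x − λ)^{k_λ}
where k_λ is the size of the *largest* Jordan block for λ (equivalently, the smallest k with (A − λI)^k v = 0 for every generalised eigenvector v of λ).

  λ = 1: largest Jordan block has size 2, contributing (x − 1)^2

So m_A(x) = (x - 1)^2 = x^2 - 2*x + 1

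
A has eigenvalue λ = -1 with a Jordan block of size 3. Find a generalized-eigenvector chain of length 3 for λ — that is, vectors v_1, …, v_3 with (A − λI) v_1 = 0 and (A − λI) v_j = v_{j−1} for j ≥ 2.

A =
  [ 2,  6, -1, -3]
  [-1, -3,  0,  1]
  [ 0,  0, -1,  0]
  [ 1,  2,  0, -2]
A Jordan chain for λ = -1 of length 3:
v_1 = (-3, 1, 0, -1)ᵀ
v_2 = (-1, 0, 0, 0)ᵀ
v_3 = (0, 0, 1, 0)ᵀ

Let N = A − (-1)·I. We want v_3 with N^3 v_3 = 0 but N^2 v_3 ≠ 0; then v_{j-1} := N · v_j for j = 3, …, 2.

Pick v_3 = (0, 0, 1, 0)ᵀ.
Then v_2 = N · v_3 = (-1, 0, 0, 0)ᵀ.
Then v_1 = N · v_2 = (-3, 1, 0, -1)ᵀ.

Sanity check: (A − (-1)·I) v_1 = (0, 0, 0, 0)ᵀ = 0. ✓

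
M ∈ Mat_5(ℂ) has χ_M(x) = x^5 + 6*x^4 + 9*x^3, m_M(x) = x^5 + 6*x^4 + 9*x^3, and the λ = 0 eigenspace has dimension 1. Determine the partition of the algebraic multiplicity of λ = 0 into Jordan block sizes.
Block sizes for λ = 0: [3]

Step 1 — from the characteristic polynomial, algebraic multiplicity of λ = 0 is 3. From dim ker(M − (0)·I) = 1, there are exactly 1 Jordan blocks for λ = 0.
Step 2 — from the minimal polynomial, the factor (x − 0)^3 tells us the largest block for λ = 0 has size 3.
Step 3 — with total size 3, 1 blocks, and largest block 3, the block sizes (in nonincreasing order) are [3].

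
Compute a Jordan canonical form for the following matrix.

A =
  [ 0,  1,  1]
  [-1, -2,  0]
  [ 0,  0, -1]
J_3(-1)

The characteristic polynomial is
  det(x·I − A) = x^3 + 3*x^2 + 3*x + 1 = (x + 1)^3

Eigenvalues and multiplicities (the geometric multiplicity of λ is n − rank(A − λI), which equals the number of Jordan blocks for λ):
  λ = -1: algebraic multiplicity = 3, geometric multiplicity = 1

Determining the block sizes for each eigenvalue:
  λ = -1: one block (gm = 1), so the single block has size am = 3 → block sizes [3]

Assembling the blocks gives a Jordan form
J =
  [-1,  1,  0]
  [ 0, -1,  1]
  [ 0,  0, -1]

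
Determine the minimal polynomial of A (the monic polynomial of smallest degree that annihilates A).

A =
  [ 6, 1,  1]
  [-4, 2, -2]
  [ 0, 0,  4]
x^2 - 8*x + 16

The characteristic polynomial is χ_A(x) = (x - 4)^3, so the eigenvalues are known. The minimal polynomial is
  m_A(x) = Π_λ (x − λ)^{k_λ}
where k_λ is the size of the *largest* Jordan block for λ (equivalently, the smallest k with (A − λI)^k v = 0 for every generalised eigenvector v of λ).

  λ = 4: largest Jordan block has size 2, contributing (x − 4)^2

So m_A(x) = (x - 4)^2 = x^2 - 8*x + 16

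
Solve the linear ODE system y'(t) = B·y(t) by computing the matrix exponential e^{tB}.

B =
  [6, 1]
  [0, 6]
e^{tB} =
  [exp(6*t), t*exp(6*t)]
  [0, exp(6*t)]

Strategy: write B = P · J · P⁻¹ where J is a Jordan canonical form, so e^{tB} = P · e^{tJ} · P⁻¹, and e^{tJ} can be computed block-by-block.

B has Jordan form
J =
  [6, 1]
  [0, 6]
(up to reordering of blocks).

Per-block formulas:
  For a 2×2 Jordan block J_2(6): exp(t · J_2(6)) = e^(6t)·(I + t·N), where N is the 2×2 nilpotent shift.

After assembling e^{tJ} and conjugating by P, we get:

e^{tB} =
  [exp(6*t), t*exp(6*t)]
  [0, exp(6*t)]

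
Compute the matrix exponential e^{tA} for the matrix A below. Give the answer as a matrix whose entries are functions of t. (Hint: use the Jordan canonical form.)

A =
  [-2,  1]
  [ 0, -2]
e^{tA} =
  [exp(-2*t), t*exp(-2*t)]
  [0, exp(-2*t)]

Strategy: write A = P · J · P⁻¹ where J is a Jordan canonical form, so e^{tA} = P · e^{tJ} · P⁻¹, and e^{tJ} can be computed block-by-block.

A has Jordan form
J =
  [-2,  1]
  [ 0, -2]
(up to reordering of blocks).

Per-block formulas:
  For a 2×2 Jordan block J_2(-2): exp(t · J_2(-2)) = e^(-2t)·(I + t·N), where N is the 2×2 nilpotent shift.

After assembling e^{tJ} and conjugating by P, we get:

e^{tA} =
  [exp(-2*t), t*exp(-2*t)]
  [0, exp(-2*t)]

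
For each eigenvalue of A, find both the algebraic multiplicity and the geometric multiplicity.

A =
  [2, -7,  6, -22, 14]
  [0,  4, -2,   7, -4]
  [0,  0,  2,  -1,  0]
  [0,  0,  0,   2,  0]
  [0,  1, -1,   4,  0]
λ = 2: alg = 5, geom = 2

Step 1 — factor the characteristic polynomial to read off the algebraic multiplicities:
  χ_A(x) = (x - 2)^5

Step 2 — compute geometric multiplicities via the rank-nullity identity g(λ) = n − rank(A − λI):
  rank(A − (2)·I) = 3, so dim ker(A − (2)·I) = n − 3 = 2

Summary:
  λ = 2: algebraic multiplicity = 5, geometric multiplicity = 2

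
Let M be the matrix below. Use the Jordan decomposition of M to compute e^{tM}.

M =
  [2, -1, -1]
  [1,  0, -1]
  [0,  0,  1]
e^{tM} =
  [t*exp(t) + exp(t), -t*exp(t), -t*exp(t)]
  [t*exp(t), -t*exp(t) + exp(t), -t*exp(t)]
  [0, 0, exp(t)]

Strategy: write M = P · J · P⁻¹ where J is a Jordan canonical form, so e^{tM} = P · e^{tJ} · P⁻¹, and e^{tJ} can be computed block-by-block.

M has Jordan form
J =
  [1, 1, 0]
  [0, 1, 0]
  [0, 0, 1]
(up to reordering of blocks).

Per-block formulas:
  For a 1×1 block at λ = 1: exp(t · [1]) = [e^(1t)].
  For a 2×2 Jordan block J_2(1): exp(t · J_2(1)) = e^(1t)·(I + t·N), where N is the 2×2 nilpotent shift.

After assembling e^{tJ} and conjugating by P, we get:

e^{tM} =
  [t*exp(t) + exp(t), -t*exp(t), -t*exp(t)]
  [t*exp(t), -t*exp(t) + exp(t), -t*exp(t)]
  [0, 0, exp(t)]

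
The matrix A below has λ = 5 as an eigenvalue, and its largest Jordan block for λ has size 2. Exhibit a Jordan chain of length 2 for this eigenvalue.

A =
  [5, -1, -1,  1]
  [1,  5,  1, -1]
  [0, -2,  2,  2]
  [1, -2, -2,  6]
A Jordan chain for λ = 5 of length 2:
v_1 = (-1, -1, 0, -1)ᵀ
v_2 = (1, 3, -2, 0)ᵀ

Let N = A − (5)·I. We want v_2 with N^2 v_2 = 0 but N^1 v_2 ≠ 0; then v_{j-1} := N · v_j for j = 2, …, 2.

Pick v_2 = (1, 3, -2, 0)ᵀ.
Then v_1 = N · v_2 = (-1, -1, 0, -1)ᵀ.

Sanity check: (A − (5)·I) v_1 = (0, 0, 0, 0)ᵀ = 0. ✓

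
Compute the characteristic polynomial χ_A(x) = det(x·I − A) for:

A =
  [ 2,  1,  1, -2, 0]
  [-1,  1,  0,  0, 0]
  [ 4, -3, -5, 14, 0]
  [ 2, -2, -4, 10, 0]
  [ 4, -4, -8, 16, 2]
x^5 - 10*x^4 + 40*x^3 - 80*x^2 + 80*x - 32

Expanding det(x·I − A) (e.g. by cofactor expansion or by noting that A is similar to its Jordan form J, which has the same characteristic polynomial as A) gives
  χ_A(x) = x^5 - 10*x^4 + 40*x^3 - 80*x^2 + 80*x - 32
which factors as (x - 2)^5. The eigenvalues (with algebraic multiplicities) are λ = 2 with multiplicity 5.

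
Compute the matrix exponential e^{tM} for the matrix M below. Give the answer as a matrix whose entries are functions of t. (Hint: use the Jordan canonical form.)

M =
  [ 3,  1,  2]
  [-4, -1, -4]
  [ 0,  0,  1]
e^{tM} =
  [2*t*exp(t) + exp(t), t*exp(t), 2*t*exp(t)]
  [-4*t*exp(t), -2*t*exp(t) + exp(t), -4*t*exp(t)]
  [0, 0, exp(t)]

Strategy: write M = P · J · P⁻¹ where J is a Jordan canonical form, so e^{tM} = P · e^{tJ} · P⁻¹, and e^{tJ} can be computed block-by-block.

M has Jordan form
J =
  [1, 1, 0]
  [0, 1, 0]
  [0, 0, 1]
(up to reordering of blocks).

Per-block formulas:
  For a 2×2 Jordan block J_2(1): exp(t · J_2(1)) = e^(1t)·(I + t·N), where N is the 2×2 nilpotent shift.
  For a 1×1 block at λ = 1: exp(t · [1]) = [e^(1t)].

After assembling e^{tJ} and conjugating by P, we get:

e^{tM} =
  [2*t*exp(t) + exp(t), t*exp(t), 2*t*exp(t)]
  [-4*t*exp(t), -2*t*exp(t) + exp(t), -4*t*exp(t)]
  [0, 0, exp(t)]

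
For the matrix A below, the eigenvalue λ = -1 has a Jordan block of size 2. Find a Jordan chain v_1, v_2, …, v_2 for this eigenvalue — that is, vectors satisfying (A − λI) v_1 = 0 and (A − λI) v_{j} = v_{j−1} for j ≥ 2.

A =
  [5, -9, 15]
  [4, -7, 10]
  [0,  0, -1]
A Jordan chain for λ = -1 of length 2:
v_1 = (6, 4, 0)ᵀ
v_2 = (1, 0, 0)ᵀ

Let N = A − (-1)·I. We want v_2 with N^2 v_2 = 0 but N^1 v_2 ≠ 0; then v_{j-1} := N · v_j for j = 2, …, 2.

Pick v_2 = (1, 0, 0)ᵀ.
Then v_1 = N · v_2 = (6, 4, 0)ᵀ.

Sanity check: (A − (-1)·I) v_1 = (0, 0, 0)ᵀ = 0. ✓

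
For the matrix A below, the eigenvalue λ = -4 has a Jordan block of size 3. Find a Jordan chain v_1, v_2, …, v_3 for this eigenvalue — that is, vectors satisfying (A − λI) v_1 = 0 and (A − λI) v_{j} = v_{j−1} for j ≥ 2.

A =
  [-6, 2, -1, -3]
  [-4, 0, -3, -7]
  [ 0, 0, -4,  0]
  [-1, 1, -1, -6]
A Jordan chain for λ = -4 of length 3:
v_1 = (-1, -1, 0, 0)ᵀ
v_2 = (-2, -4, 0, -1)ᵀ
v_3 = (1, 0, 0, 0)ᵀ

Let N = A − (-4)·I. We want v_3 with N^3 v_3 = 0 but N^2 v_3 ≠ 0; then v_{j-1} := N · v_j for j = 3, …, 2.

Pick v_3 = (1, 0, 0, 0)ᵀ.
Then v_2 = N · v_3 = (-2, -4, 0, -1)ᵀ.
Then v_1 = N · v_2 = (-1, -1, 0, 0)ᵀ.

Sanity check: (A − (-4)·I) v_1 = (0, 0, 0, 0)ᵀ = 0. ✓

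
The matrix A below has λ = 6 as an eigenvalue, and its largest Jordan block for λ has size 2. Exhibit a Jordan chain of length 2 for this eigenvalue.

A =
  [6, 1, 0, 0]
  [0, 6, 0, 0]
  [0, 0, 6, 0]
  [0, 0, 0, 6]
A Jordan chain for λ = 6 of length 2:
v_1 = (1, 0, 0, 0)ᵀ
v_2 = (0, 1, 0, 0)ᵀ

Let N = A − (6)·I. We want v_2 with N^2 v_2 = 0 but N^1 v_2 ≠ 0; then v_{j-1} := N · v_j for j = 2, …, 2.

Pick v_2 = (0, 1, 0, 0)ᵀ.
Then v_1 = N · v_2 = (1, 0, 0, 0)ᵀ.

Sanity check: (A − (6)·I) v_1 = (0, 0, 0, 0)ᵀ = 0. ✓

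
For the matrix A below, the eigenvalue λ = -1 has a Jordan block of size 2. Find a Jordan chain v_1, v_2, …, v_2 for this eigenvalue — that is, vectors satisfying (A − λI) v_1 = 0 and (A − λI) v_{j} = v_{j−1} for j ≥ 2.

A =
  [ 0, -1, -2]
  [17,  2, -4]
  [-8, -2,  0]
A Jordan chain for λ = -1 of length 2:
v_1 = (-1, 3, -2)ᵀ
v_2 = (0, 1, 0)ᵀ

Let N = A − (-1)·I. We want v_2 with N^2 v_2 = 0 but N^1 v_2 ≠ 0; then v_{j-1} := N · v_j for j = 2, …, 2.

Pick v_2 = (0, 1, 0)ᵀ.
Then v_1 = N · v_2 = (-1, 3, -2)ᵀ.

Sanity check: (A − (-1)·I) v_1 = (0, 0, 0)ᵀ = 0. ✓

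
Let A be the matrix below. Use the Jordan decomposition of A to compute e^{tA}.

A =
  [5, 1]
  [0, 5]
e^{tA} =
  [exp(5*t), t*exp(5*t)]
  [0, exp(5*t)]

Strategy: write A = P · J · P⁻¹ where J is a Jordan canonical form, so e^{tA} = P · e^{tJ} · P⁻¹, and e^{tJ} can be computed block-by-block.

A has Jordan form
J =
  [5, 1]
  [0, 5]
(up to reordering of blocks).

Per-block formulas:
  For a 2×2 Jordan block J_2(5): exp(t · J_2(5)) = e^(5t)·(I + t·N), where N is the 2×2 nilpotent shift.

After assembling e^{tJ} and conjugating by P, we get:

e^{tA} =
  [exp(5*t), t*exp(5*t)]
  [0, exp(5*t)]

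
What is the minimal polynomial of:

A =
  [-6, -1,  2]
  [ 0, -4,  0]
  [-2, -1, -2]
x^2 + 8*x + 16

The characteristic polynomial is χ_A(x) = (x + 4)^3, so the eigenvalues are known. The minimal polynomial is
  m_A(x) = Π_λ (x − λ)^{k_λ}
where k_λ is the size of the *largest* Jordan block for λ (equivalently, the smallest k with (A − λI)^k v = 0 for every generalised eigenvector v of λ).

  λ = -4: largest Jordan block has size 2, contributing (x + 4)^2

So m_A(x) = (x + 4)^2 = x^2 + 8*x + 16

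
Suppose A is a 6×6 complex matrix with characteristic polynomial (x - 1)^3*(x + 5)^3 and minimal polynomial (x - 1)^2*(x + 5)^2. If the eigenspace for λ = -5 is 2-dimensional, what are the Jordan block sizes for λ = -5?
Block sizes for λ = -5: [2, 1]

Step 1 — from the characteristic polynomial, algebraic multiplicity of λ = -5 is 3. From dim ker(A − (-5)·I) = 2, there are exactly 2 Jordan blocks for λ = -5.
Step 2 — from the minimal polynomial, the factor (x + 5)^2 tells us the largest block for λ = -5 has size 2.
Step 3 — with total size 3, 2 blocks, and largest block 2, the block sizes (in nonincreasing order) are [2, 1].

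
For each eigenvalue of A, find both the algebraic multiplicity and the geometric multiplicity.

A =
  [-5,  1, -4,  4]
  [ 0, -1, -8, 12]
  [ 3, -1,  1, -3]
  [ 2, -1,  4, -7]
λ = -3: alg = 4, geom = 2

Step 1 — factor the characteristic polynomial to read off the algebraic multiplicities:
  χ_A(x) = (x + 3)^4

Step 2 — compute geometric multiplicities via the rank-nullity identity g(λ) = n − rank(A − λI):
  rank(A − (-3)·I) = 2, so dim ker(A − (-3)·I) = n − 2 = 2

Summary:
  λ = -3: algebraic multiplicity = 4, geometric multiplicity = 2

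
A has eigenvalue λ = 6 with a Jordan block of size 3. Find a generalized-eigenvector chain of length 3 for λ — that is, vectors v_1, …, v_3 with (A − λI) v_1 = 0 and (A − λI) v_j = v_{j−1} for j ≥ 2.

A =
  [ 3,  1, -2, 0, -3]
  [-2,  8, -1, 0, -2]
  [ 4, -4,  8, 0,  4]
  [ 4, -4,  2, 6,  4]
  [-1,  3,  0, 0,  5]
A Jordan chain for λ = 6 of length 3:
v_1 = (2, 0, 0, 0, -2)ᵀ
v_2 = (-3, -2, 4, 4, -1)ᵀ
v_3 = (1, 0, 0, 0, 0)ᵀ

Let N = A − (6)·I. We want v_3 with N^3 v_3 = 0 but N^2 v_3 ≠ 0; then v_{j-1} := N · v_j for j = 3, …, 2.

Pick v_3 = (1, 0, 0, 0, 0)ᵀ.
Then v_2 = N · v_3 = (-3, -2, 4, 4, -1)ᵀ.
Then v_1 = N · v_2 = (2, 0, 0, 0, -2)ᵀ.

Sanity check: (A − (6)·I) v_1 = (0, 0, 0, 0, 0)ᵀ = 0. ✓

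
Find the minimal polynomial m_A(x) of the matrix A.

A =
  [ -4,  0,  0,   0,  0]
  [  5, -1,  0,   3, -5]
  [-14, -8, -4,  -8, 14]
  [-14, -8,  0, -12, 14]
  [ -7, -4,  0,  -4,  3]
x^3 + 10*x^2 + 33*x + 36

The characteristic polynomial is χ_A(x) = (x + 3)^2*(x + 4)^3, so the eigenvalues are known. The minimal polynomial is
  m_A(x) = Π_λ (x − λ)^{k_λ}
where k_λ is the size of the *largest* Jordan block for λ (equivalently, the smallest k with (A − λI)^k v = 0 for every generalised eigenvector v of λ).

  λ = -4: largest Jordan block has size 1, contributing (x + 4)
  λ = -3: largest Jordan block has size 2, contributing (x + 3)^2

So m_A(x) = (x + 3)^2*(x + 4) = x^3 + 10*x^2 + 33*x + 36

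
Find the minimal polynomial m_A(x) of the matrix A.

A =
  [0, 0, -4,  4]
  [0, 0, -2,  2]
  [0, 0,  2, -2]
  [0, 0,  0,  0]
x^2 - 2*x

The characteristic polynomial is χ_A(x) = x^3*(x - 2), so the eigenvalues are known. The minimal polynomial is
  m_A(x) = Π_λ (x − λ)^{k_λ}
where k_λ is the size of the *largest* Jordan block for λ (equivalently, the smallest k with (A − λI)^k v = 0 for every generalised eigenvector v of λ).

  λ = 0: largest Jordan block has size 1, contributing (x − 0)
  λ = 2: largest Jordan block has size 1, contributing (x − 2)

So m_A(x) = x*(x - 2) = x^2 - 2*x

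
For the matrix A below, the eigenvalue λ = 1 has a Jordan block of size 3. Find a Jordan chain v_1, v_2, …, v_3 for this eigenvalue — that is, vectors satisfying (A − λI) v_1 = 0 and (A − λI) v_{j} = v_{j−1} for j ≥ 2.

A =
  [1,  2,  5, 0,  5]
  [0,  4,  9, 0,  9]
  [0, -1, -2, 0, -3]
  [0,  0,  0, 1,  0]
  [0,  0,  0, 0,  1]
A Jordan chain for λ = 1 of length 3:
v_1 = (1, 0, 0, 0, 0)ᵀ
v_2 = (2, 3, -1, 0, 0)ᵀ
v_3 = (0, 1, 0, 0, 0)ᵀ

Let N = A − (1)·I. We want v_3 with N^3 v_3 = 0 but N^2 v_3 ≠ 0; then v_{j-1} := N · v_j for j = 3, …, 2.

Pick v_3 = (0, 1, 0, 0, 0)ᵀ.
Then v_2 = N · v_3 = (2, 3, -1, 0, 0)ᵀ.
Then v_1 = N · v_2 = (1, 0, 0, 0, 0)ᵀ.

Sanity check: (A − (1)·I) v_1 = (0, 0, 0, 0, 0)ᵀ = 0. ✓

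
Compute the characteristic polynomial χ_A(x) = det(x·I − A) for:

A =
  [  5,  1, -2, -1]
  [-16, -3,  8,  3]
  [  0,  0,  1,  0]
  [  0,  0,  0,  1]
x^4 - 4*x^3 + 6*x^2 - 4*x + 1

Expanding det(x·I − A) (e.g. by cofactor expansion or by noting that A is similar to its Jordan form J, which has the same characteristic polynomial as A) gives
  χ_A(x) = x^4 - 4*x^3 + 6*x^2 - 4*x + 1
which factors as (x - 1)^4. The eigenvalues (with algebraic multiplicities) are λ = 1 with multiplicity 4.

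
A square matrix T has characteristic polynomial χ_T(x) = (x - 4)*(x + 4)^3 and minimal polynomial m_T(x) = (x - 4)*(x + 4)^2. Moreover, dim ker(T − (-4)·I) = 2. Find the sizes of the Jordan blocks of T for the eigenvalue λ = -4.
Block sizes for λ = -4: [2, 1]

Step 1 — from the characteristic polynomial, algebraic multiplicity of λ = -4 is 3. From dim ker(T − (-4)·I) = 2, there are exactly 2 Jordan blocks for λ = -4.
Step 2 — from the minimal polynomial, the factor (x + 4)^2 tells us the largest block for λ = -4 has size 2.
Step 3 — with total size 3, 2 blocks, and largest block 2, the block sizes (in nonincreasing order) are [2, 1].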